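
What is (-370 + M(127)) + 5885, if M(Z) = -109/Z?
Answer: 700296/127 ≈ 5514.1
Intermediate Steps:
(-370 + M(127)) + 5885 = (-370 - 109/127) + 5885 = -47099/127 + 5885 = 700296/127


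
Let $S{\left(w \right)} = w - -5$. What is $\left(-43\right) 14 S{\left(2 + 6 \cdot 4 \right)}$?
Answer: $-18662$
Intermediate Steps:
$S{\left(w \right)} = 5 + w$ ($S{\left(w \right)} = w + 5 = 5 + w$)
$\left(-43\right) 14 S{\left(2 + 6 \cdot 4 \right)} = \left(-43\right) 14 \left(5 + \left(2 + 6 \cdot 4\right)\right) = - 602 \left(5 + \left(2 + 24\right)\right) = - 602 \left(5 + 26\right) = \left(-602\right) 31 = -18662$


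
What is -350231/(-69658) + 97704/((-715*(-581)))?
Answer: 152297076097/28936978070 ≈ 5.2631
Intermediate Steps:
-350231/(-69658) + 97704/((-715*(-581))) = -350231*(-1/69658) + 97704/415415 = 350231/69658 + 97704*(1/415415) = 350231/69658 + 97704/415415 = 152297076097/28936978070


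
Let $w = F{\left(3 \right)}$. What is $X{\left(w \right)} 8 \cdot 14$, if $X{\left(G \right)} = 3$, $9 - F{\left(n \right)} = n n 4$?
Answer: $336$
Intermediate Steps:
$F{\left(n \right)} = 9 - 4 n^{2}$ ($F{\left(n \right)} = 9 - n n 4 = 9 - n^{2} \cdot 4 = 9 - 4 n^{2}$)
$w = -27$ ($w = 9 - 4 \cdot 3^{2} = 9 - 36 = -27$)
$X{\left(w \right)} 8 \cdot 14 = 3 \cdot 8 \cdot 14 = 24 \cdot 14 = 336$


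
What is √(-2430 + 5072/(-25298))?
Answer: I*√388825276294/12649 ≈ 49.297*I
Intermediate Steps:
√(-2430 + 5072/(-25298)) = √(-2430 + 5072*(-1/25298)) = √(-2430 - 2536/12649) = √(-30739606/12649) = I*√388825276294/12649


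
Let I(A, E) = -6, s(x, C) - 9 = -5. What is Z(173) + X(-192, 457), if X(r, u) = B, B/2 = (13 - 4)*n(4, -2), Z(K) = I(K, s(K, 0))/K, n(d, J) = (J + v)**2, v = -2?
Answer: 49818/173 ≈ 287.97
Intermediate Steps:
s(x, C) = 4 (s(x, C) = 9 - 5 = 4)
n(d, J) = (-2 + J)**2 (n(d, J) = (J - 2)**2 = (-2 + J)**2)
Z(K) = -6/K
B = 288 (B = 2*((13 - 4)*(-2 - 2)**2) = 2*(9*(-4)**2) = 2*(9*16) = 2*144 = 288)
X(r, u) = 288
Z(173) + X(-192, 457) = -6/173 + 288 = 49818/173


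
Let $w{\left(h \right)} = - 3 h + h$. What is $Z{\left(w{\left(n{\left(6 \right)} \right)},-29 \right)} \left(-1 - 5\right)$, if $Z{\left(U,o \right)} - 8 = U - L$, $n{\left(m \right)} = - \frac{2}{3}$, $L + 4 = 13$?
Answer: $-2$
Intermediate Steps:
$L = 9$ ($L = -4 + 13 = 9$)
$n{\left(m \right)} = - \frac{2}{3}$ ($n{\left(m \right)} = \left(-2\right) \frac{1}{3} = - \frac{2}{3}$)
$w{\left(h \right)} = - 2 h$
$Z{\left(U,o \right)} = -1 + U$ ($Z{\left(U,o \right)} = 8 + \left(U - 9\right) = 8 + \left(-9 + U\right) = -1 + U$)
$Z{\left(w{\left(n{\left(6 \right)} \right)},-29 \right)} \left(-1 - 5\right) = \left(-1 - - \frac{4}{3}\right) \left(-1 - 5\right) = \left(-1 + \frac{4}{3}\right) \left(-6\right) = \frac{1}{3} \left(-6\right) = -2$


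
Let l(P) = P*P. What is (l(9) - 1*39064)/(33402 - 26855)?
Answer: -38983/6547 ≈ -5.9543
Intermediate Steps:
l(P) = P²
(l(9) - 1*39064)/(33402 - 26855) = (9² - 1*39064)/(33402 - 26855) = (81 - 39064)/6547 = -38983*1/6547 = -38983/6547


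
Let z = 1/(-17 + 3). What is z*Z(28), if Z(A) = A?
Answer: -2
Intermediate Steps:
z = -1/14 (z = 1/(-14) = -1/14 ≈ -0.071429)
z*Z(28) = -1/14*28 = -2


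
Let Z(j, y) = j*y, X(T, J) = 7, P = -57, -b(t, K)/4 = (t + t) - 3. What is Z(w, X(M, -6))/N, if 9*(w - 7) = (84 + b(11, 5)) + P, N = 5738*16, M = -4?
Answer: 49/413136 ≈ 0.00011860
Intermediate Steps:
b(t, K) = 12 - 8*t (b(t, K) = -4*((t + t) - 3) = -4*(2*t - 3) = -4*(-3 + 2*t) = 12 - 8*t)
N = 91808
w = 14/9 (w = 7 + ((84 + (12 - 8*11)) - 57)/9 = 7 + ((84 + (12 - 88)) - 57)/9 = 7 + ((84 - 76) - 57)/9 = 7 + (8 - 57)/9 = 7 + (1/9)*(-49) = 7 - 49/9 = 14/9 ≈ 1.5556)
Z(w, X(M, -6))/N = ((14/9)*7)/91808 = (98/9)*(1/91808) = 49/413136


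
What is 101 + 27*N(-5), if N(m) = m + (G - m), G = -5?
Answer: -34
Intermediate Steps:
N(m) = -5 (N(m) = m + (-5 - m) = -5)
101 + 27*N(-5) = 101 + 27*(-5) = 101 - 135 = -34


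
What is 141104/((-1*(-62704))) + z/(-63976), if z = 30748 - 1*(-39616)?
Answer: 72111957/62680486 ≈ 1.1505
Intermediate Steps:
z = 70364 (z = 30748 + 39616 = 70364)
141104/((-1*(-62704))) + z/(-63976) = 141104/((-1*(-62704))) + 70364/(-63976) = 141104/62704 + 70364*(-1/63976) = 141104*(1/62704) - 17591/15994 = 8819/3919 - 17591/15994 = 72111957/62680486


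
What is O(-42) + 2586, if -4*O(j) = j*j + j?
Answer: 4311/2 ≈ 2155.5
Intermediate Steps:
O(j) = -j/4 - j**2/4 (O(j) = -(j*j + j)/4 = -(j**2 + j)/4 = -(j + j**2)/4 = -j/4 - j**2/4)
O(-42) + 2586 = -1/4*(-42)*(1 - 42) + 2586 = -1/4*(-42)*(-41) + 2586 = -861/2 + 2586 = 4311/2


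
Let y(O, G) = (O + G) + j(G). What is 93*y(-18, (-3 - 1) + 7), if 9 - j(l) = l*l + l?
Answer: -1674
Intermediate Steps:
j(l) = 9 - l - l**2 (j(l) = 9 - (l*l + l) = 9 - (l**2 + l) = 9 - (l + l**2) = 9 + (-l - l**2) = 9 - l - l**2)
y(O, G) = 9 + O - G**2 (y(O, G) = (O + G) + (9 - G - G**2) = (G + O) + (9 - G - G**2) = 9 + O - G**2)
93*y(-18, (-3 - 1) + 7) = 93*(9 - 18 - ((-3 - 1) + 7)**2) = 93*(9 - 18 - (-4 + 7)**2) = 93*(9 - 18 - 1*3**2) = 93*(9 - 18 - 1*9) = 93*(9 - 18 - 9) = 93*(-18) = -1674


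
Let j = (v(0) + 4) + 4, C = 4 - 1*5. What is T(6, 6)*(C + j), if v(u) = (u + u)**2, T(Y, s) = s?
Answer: 42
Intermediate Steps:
v(u) = 4*u**2 (v(u) = (2*u)**2 = 4*u**2)
C = -1 (C = 4 - 5 = -1)
j = 8 (j = (4*0**2 + 4) + 4 = (4*0 + 4) + 4 = (0 + 4) + 4 = 4 + 4 = 8)
T(6, 6)*(C + j) = 6*(-1 + 8) = 6*7 = 42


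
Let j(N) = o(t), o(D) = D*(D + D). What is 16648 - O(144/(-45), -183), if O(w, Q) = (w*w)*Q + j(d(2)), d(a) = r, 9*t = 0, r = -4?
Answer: 463048/25 ≈ 18522.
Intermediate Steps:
t = 0 (t = (⅑)*0 = 0)
d(a) = -4
o(D) = 2*D² (o(D) = D*(2*D) = 2*D²)
j(N) = 0 (j(N) = 2*0² = 2*0 = 0)
O(w, Q) = Q*w² (O(w, Q) = (w*w)*Q + 0 = w²*Q + 0 = Q*w² + 0 = Q*w²)
16648 - O(144/(-45), -183) = 16648 - (-183)*(144/(-45))² = 16648 - (-183)*(144*(-1/45))² = 16648 - (-183)*(-16/5)² = 16648 - (-183)*256/25 = 16648 - 1*(-46848/25) = 16648 + 46848/25 = 463048/25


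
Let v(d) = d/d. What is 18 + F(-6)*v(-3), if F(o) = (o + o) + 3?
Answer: 9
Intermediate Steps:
v(d) = 1
F(o) = 3 + 2*o (F(o) = 2*o + 3 = 3 + 2*o)
18 + F(-6)*v(-3) = 18 + (3 + 2*(-6))*1 = 18 + (3 - 12)*1 = 18 - 9*1 = 18 - 9 = 9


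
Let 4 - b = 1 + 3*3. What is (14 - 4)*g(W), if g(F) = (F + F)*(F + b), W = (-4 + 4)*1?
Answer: 0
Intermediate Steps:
W = 0 (W = 0*1 = 0)
b = -6 (b = 4 - (1 + 3*3) = 4 - (1 + 9) = 4 - 1*10 = 4 - 10 = -6)
g(F) = 2*F*(-6 + F) (g(F) = (F + F)*(F - 6) = (2*F)*(-6 + F) = 2*F*(-6 + F))
(14 - 4)*g(W) = (14 - 4)*(2*0*(-6 + 0)) = 10*(2*0*(-6)) = 10*0 = 0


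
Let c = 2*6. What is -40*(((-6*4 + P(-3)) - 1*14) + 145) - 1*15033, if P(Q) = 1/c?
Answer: -57949/3 ≈ -19316.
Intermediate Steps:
c = 12
P(Q) = 1/12
-40*(((-6*4 + P(-3)) - 1*14) + 145) - 1*15033 = -40*(((-6*4 + 1/12) - 1*14) + 145) - 1*15033 = -40*(((-24 + 1/12) - 14) + 145) - 15033 = -40*((-287/12 - 14) + 145) - 15033 = -40*(-455/12 + 145) - 15033 = -40*1285/12 - 15033 = -12850/3 - 15033 = -57949/3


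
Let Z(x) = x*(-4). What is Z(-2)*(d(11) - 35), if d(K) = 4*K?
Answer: 72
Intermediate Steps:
Z(x) = -4*x
Z(-2)*(d(11) - 35) = (-4*(-2))*(4*11 - 35) = 8*(44 - 35) = 8*9 = 72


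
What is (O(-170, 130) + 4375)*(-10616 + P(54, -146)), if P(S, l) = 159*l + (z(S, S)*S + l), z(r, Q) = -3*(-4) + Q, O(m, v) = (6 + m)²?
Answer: -951013652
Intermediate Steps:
z(r, Q) = 12 + Q
P(S, l) = 160*l + S*(12 + S) (P(S, l) = 159*l + ((12 + S)*S + l) = 159*l + (S*(12 + S) + l) = 159*l + (l + S*(12 + S)) = 160*l + S*(12 + S))
(O(-170, 130) + 4375)*(-10616 + P(54, -146)) = ((6 - 170)² + 4375)*(-10616 + (160*(-146) + 54*(12 + 54))) = ((-164)² + 4375)*(-10616 + (-23360 + 54*66)) = (26896 + 4375)*(-10616 + (-23360 + 3564)) = 31271*(-10616 - 19796) = 31271*(-30412) = -951013652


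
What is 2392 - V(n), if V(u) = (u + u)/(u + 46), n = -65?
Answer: 45318/19 ≈ 2385.2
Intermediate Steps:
V(u) = 2*u/(46 + u) (V(u) = (2*u)/(46 + u) = 2*u/(46 + u))
2392 - V(n) = 2392 - 2*(-65)/(46 - 65) = 2392 - 2*(-65)/(-19) = 2392 - 2*(-65)*(-1)/19 = 2392 - 1*130/19 = 2392 - 130/19 = 45318/19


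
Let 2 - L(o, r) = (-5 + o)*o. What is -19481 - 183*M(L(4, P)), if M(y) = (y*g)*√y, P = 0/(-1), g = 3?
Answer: -19481 - 3294*√6 ≈ -27550.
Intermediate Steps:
P = 0 (P = 0*(-1) = 0)
L(o, r) = 2 - o*(-5 + o) (L(o, r) = 2 - (-5 + o)*o = 2 - o*(-5 + o))
M(y) = 3*y^(3/2) (M(y) = (y*3)*√y = (3*y)*√y = 3*y^(3/2))
-19481 - 183*M(L(4, P)) = -19481 - 183*3*(2 - 1*4² + 5*4)^(3/2) = -19481 - 183*3*(2 - 1*16 + 20)^(3/2) = -19481 - 183*3*(2 - 16 + 20)^(3/2) = -19481 - 183*3*6^(3/2) = -19481 - 183*3*(6*√6) = -19481 - 183*18*√6 = -19481 - 3294*√6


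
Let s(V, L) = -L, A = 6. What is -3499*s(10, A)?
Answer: 20994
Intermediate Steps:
-3499*s(10, A) = -(-3499)*6 = -3499*(-6) = 20994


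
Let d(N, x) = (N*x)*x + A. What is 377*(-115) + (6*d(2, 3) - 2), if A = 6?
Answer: -43213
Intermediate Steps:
d(N, x) = 6 + N*x² (d(N, x) = (N*x)*x + 6 = N*x² + 6 = 6 + N*x²)
377*(-115) + (6*d(2, 3) - 2) = 377*(-115) + (6*(6 + 2*3²) - 2) = -43355 + (6*(6 + 2*9) - 2) = -43355 + (6*(6 + 18) - 2) = -43355 + (6*24 - 2) = -43355 + (144 - 2) = -43355 + 142 = -43213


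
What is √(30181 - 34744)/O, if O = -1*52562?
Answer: -39*I*√3/52562 ≈ -0.0012851*I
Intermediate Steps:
O = -52562
√(30181 - 34744)/O = √(30181 - 34744)/(-52562) = √(-4563)*(-1/52562) = (39*I*√3)*(-1/52562) = -39*I*√3/52562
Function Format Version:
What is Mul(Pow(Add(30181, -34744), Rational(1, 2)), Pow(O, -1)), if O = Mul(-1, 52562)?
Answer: Mul(Rational(-39, 52562), I, Pow(3, Rational(1, 2))) ≈ Mul(-0.0012851, I)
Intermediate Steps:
O = -52562
Mul(Pow(Add(30181, -34744), Rational(1, 2)), Pow(O, -1)) = Mul(Pow(Add(30181, -34744), Rational(1, 2)), Pow(-52562, -1)) = Mul(Pow(-4563, Rational(1, 2)), Rational(-1, 52562)) = Mul(Mul(39, I, Pow(3, Rational(1, 2))), Rational(-1, 52562)) = Mul(Rational(-39, 52562), I, Pow(3, Rational(1, 2)))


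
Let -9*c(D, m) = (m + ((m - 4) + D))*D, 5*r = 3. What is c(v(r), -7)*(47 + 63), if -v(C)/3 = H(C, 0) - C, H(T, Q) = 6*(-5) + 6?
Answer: -251658/5 ≈ -50332.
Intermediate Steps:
r = ⅗ (r = (⅕)*3 = ⅗ ≈ 0.60000)
H(T, Q) = -24 (H(T, Q) = -30 + 6 = -24)
v(C) = 72 + 3*C (v(C) = -3*(-24 - C) = 72 + 3*C)
c(D, m) = -D*(-4 + D + 2*m)/9 (c(D, m) = -(m + ((m - 4) + D))*D/9 = -(m + ((-4 + m) + D))*D/9 = -(m + (-4 + D + m))*D/9 = -(-4 + D + 2*m)*D/9 = -D*(-4 + D + 2*m)/9)
c(v(r), -7)*(47 + 63) = ((72 + 3*(⅗))*(4 - (72 + 3*(⅗)) - 2*(-7))/9)*(47 + 63) = ((72 + 9/5)*(4 - (72 + 9/5) + 14)/9)*110 = ((⅑)*(369/5)*(4 - 1*369/5 + 14))*110 = ((⅑)*(369/5)*(4 - 369/5 + 14))*110 = ((⅑)*(369/5)*(-279/5))*110 = -11439/25*110 = -251658/5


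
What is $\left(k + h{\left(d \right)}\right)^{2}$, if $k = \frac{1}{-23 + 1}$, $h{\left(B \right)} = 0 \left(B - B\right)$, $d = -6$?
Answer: $\frac{1}{484} \approx 0.0020661$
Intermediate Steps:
$h{\left(B \right)} = 0$ ($h{\left(B \right)} = 0 \cdot 0 = 0$)
$k = - \frac{1}{22}$ ($k = \frac{1}{-22} = - \frac{1}{22} \approx -0.045455$)
$\left(k + h{\left(d \right)}\right)^{2} = \left(- \frac{1}{22} + 0\right)^{2} = \left(- \frac{1}{22}\right)^{2} = \frac{1}{484}$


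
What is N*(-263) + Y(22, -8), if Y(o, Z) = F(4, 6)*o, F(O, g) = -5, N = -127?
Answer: 33291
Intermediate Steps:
Y(o, Z) = -5*o
N*(-263) + Y(22, -8) = -127*(-263) - 5*22 = 33401 - 110 = 33291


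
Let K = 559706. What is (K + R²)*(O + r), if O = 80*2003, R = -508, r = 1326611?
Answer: 1215902142270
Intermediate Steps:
O = 160240
(K + R²)*(O + r) = (559706 + (-508)²)*(160240 + 1326611) = (559706 + 258064)*1486851 = 817770*1486851 = 1215902142270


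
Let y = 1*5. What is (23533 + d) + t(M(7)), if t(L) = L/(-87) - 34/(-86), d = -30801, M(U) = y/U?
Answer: -190316978/26187 ≈ -7267.6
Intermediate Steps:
y = 5
M(U) = 5/U
t(L) = 17/43 - L/87 (t(L) = L*(-1/87) - 34*(-1/86) = -L/87 + 17/43 = 17/43 - L/87)
(23533 + d) + t(M(7)) = (23533 - 30801) + (17/43 - 5/(87*7)) = -7268 + (17/43 - 5/(87*7)) = -7268 + (17/43 - 1/87*5/7) = -7268 + (17/43 - 5/609) = -7268 + 10138/26187 = -190316978/26187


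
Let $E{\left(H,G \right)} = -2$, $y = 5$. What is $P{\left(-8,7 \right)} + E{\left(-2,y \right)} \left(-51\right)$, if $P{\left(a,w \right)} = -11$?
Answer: $91$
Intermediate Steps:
$P{\left(-8,7 \right)} + E{\left(-2,y \right)} \left(-51\right) = -11 - -102 = -11 + 102 = 91$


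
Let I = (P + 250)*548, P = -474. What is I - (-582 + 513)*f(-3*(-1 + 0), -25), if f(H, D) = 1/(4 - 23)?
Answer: -2332357/19 ≈ -1.2276e+5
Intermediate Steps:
f(H, D) = -1/19 (f(H, D) = 1/(-19) = -1/19)
I = -122752 (I = (-474 + 250)*548 = -224*548 = -122752)
I - (-582 + 513)*f(-3*(-1 + 0), -25) = -122752 - (-582 + 513)*(-1)/19 = -122752 - (-69)*(-1)/19 = -122752 - 1*69/19 = -122752 - 69/19 = -2332357/19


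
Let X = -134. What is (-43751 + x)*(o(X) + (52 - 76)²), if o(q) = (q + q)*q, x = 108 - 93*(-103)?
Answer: -1242927232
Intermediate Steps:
x = 9687 (x = 108 + 9579 = 9687)
o(q) = 2*q² (o(q) = (2*q)*q = 2*q²)
(-43751 + x)*(o(X) + (52 - 76)²) = (-43751 + 9687)*(2*(-134)² + (52 - 76)²) = -34064*(2*17956 + (-24)²) = -34064*(35912 + 576) = -34064*36488 = -1242927232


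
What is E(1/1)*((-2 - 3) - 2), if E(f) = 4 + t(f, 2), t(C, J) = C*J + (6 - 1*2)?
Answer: -70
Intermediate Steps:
t(C, J) = 4 + C*J (t(C, J) = C*J + (6 - 2) = C*J + 4 = 4 + C*J)
E(f) = 8 + 2*f (E(f) = 4 + (4 + f*2) = 4 + (4 + 2*f) = 8 + 2*f)
E(1/1)*((-2 - 3) - 2) = (8 + 2/1)*((-2 - 3) - 2) = (8 + 2*1)*(-5 - 2) = (8 + 2)*(-7) = 10*(-7) = -70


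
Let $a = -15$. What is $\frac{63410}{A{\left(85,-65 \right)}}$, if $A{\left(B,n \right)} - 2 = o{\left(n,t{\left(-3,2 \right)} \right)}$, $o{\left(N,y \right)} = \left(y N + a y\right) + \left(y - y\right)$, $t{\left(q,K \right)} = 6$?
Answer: $- \frac{31705}{239} \approx -132.66$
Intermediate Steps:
$o{\left(N,y \right)} = - 15 y + N y$ ($o{\left(N,y \right)} = \left(y N - 15 y\right) + \left(y - y\right) = \left(N y - 15 y\right) + 0 = \left(- 15 y + N y\right) + 0 = - 15 y + N y$)
$A{\left(B,n \right)} = -88 + 6 n$ ($A{\left(B,n \right)} = 2 + 6 \left(-15 + n\right) = 2 + \left(-90 + 6 n\right) = -88 + 6 n$)
$\frac{63410}{A{\left(85,-65 \right)}} = \frac{63410}{-88 + 6 \left(-65\right)} = \frac{63410}{-88 - 390} = \frac{63410}{-478} = 63410 \left(- \frac{1}{478}\right) = - \frac{31705}{239}$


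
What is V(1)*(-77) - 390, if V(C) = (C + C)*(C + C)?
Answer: -698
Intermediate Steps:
V(C) = 4*C**2 (V(C) = (2*C)*(2*C) = 4*C**2)
V(1)*(-77) - 390 = (4*1**2)*(-77) - 390 = (4*1)*(-77) - 390 = 4*(-77) - 390 = -308 - 390 = -698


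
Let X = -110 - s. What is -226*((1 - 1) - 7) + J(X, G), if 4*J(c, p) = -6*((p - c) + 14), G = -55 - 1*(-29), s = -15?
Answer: 2915/2 ≈ 1457.5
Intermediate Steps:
G = -26 (G = -55 + 29 = -26)
X = -95 (X = -110 - 1*(-15) = -110 + 15 = -95)
J(c, p) = -21 - 3*p/2 + 3*c/2 (J(c, p) = (-6*((p - c) + 14))/4 = (-6*(14 + p - c))/4 = (-84 - 6*p + 6*c)/4 = -21 - 3*p/2 + 3*c/2)
-226*((1 - 1) - 7) + J(X, G) = -226*((1 - 1) - 7) + (-21 - 3/2*(-26) + (3/2)*(-95)) = -226*(0 - 7) + (-21 + 39 - 285/2) = -226*(-7) - 249/2 = 1582 - 249/2 = 2915/2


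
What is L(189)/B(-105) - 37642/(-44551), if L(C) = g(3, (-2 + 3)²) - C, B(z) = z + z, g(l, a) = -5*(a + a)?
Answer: 16770469/9355710 ≈ 1.7925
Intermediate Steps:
g(l, a) = -10*a
B(z) = 2*z
L(C) = -10 - C (L(C) = -10*(-2 + 3)² - C = -10*1² - C = -10*1 - C = -10 - C)
L(189)/B(-105) - 37642/(-44551) = (-10 - 1*189)/((2*(-105))) - 37642/(-44551) = (-10 - 189)/(-210) - 37642*(-1/44551) = -199*(-1/210) + 37642/44551 = 199/210 + 37642/44551 = 16770469/9355710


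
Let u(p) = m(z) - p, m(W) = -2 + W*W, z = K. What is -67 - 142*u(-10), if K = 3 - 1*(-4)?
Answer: -8161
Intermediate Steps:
K = 7 (K = 3 + 4 = 7)
z = 7
m(W) = -2 + W²
u(p) = 47 - p (u(p) = (-2 + 7²) - p = (-2 + 49) - p = 47 - p)
-67 - 142*u(-10) = -67 - 142*(47 - 1*(-10)) = -67 - 142*(47 + 10) = -67 - 142*57 = -67 - 8094 = -8161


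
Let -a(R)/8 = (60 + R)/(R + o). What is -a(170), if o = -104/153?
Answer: 140760/12953 ≈ 10.867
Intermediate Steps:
o = -104/153 (o = -104*1/153 = -104/153 ≈ -0.67974)
a(R) = -8*(60 + R)/(-104/153 + R) (a(R) = -8*(60 + R)/(R - 104/153) = -8*(60 + R)/(-104/153 + R))
-a(170) = -1224*(-60 - 1*170)/(-104 + 153*170) = -1224*(-60 - 170)/(-104 + 26010) = -1224*(-230)/25906 = -1*(-140760/12953) = 140760/12953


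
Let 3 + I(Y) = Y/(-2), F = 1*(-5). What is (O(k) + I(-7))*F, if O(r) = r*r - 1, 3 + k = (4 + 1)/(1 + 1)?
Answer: 5/4 ≈ 1.2500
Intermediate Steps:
F = -5
I(Y) = -3 - Y/2 (I(Y) = -3 + Y/(-2) = -3 + Y*(-½) = -3 - Y/2)
k = -½ (k = -3 + (4 + 1)/(1 + 1) = -3 + 5/2 = -½ ≈ -0.50000)
O(r) = -1 + r² (O(r) = r² - 1 = -1 + r²)
(O(k) + I(-7))*F = ((-1 + (-½)²) + (-3 - ½*(-7)))*(-5) = ((-1 + ¼) + (-3 + 7/2))*(-5) = (-¾ + ½)*(-5) = -¼*(-5) = 5/4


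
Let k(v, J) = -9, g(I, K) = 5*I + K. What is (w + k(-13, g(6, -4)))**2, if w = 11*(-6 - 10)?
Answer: 34225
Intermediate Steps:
g(I, K) = K + 5*I
w = -176 (w = 11*(-16) = -176)
(w + k(-13, g(6, -4)))**2 = (-176 - 9)**2 = (-185)**2 = 34225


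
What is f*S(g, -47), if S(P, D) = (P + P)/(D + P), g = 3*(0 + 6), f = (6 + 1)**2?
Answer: -1764/29 ≈ -60.828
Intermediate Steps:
f = 49 (f = 7**2 = 49)
g = 18 (g = 3*6 = 18)
S(P, D) = 2*P/(D + P) (S(P, D) = (2*P)/(D + P) = 2*P/(D + P))
f*S(g, -47) = 49*(2*18/(-47 + 18)) = 49*(2*18/(-29)) = 49*(2*18*(-1/29)) = 49*(-36/29) = -1764/29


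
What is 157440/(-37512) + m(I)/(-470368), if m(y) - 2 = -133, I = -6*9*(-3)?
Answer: -3085409327/735185184 ≈ -4.1968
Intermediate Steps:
I = 162 (I = -54*(-3) = 162)
m(y) = -131 (m(y) = 2 - 133 = -131)
157440/(-37512) + m(I)/(-470368) = 157440/(-37512) - 131/(-470368) = 157440*(-1/37512) - 131*(-1/470368) = -6560/1563 + 131/470368 = -3085409327/735185184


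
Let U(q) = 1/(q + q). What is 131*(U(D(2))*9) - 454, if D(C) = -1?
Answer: -2087/2 ≈ -1043.5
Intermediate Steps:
U(q) = 1/(2*q)
131*(U(D(2))*9) - 454 = 131*(((1/2)/(-1))*9) - 454 = 131*(((1/2)*(-1))*9) - 454 = 131*(-1/2*9) - 454 = 131*(-9/2) - 454 = -1179/2 - 454 = -2087/2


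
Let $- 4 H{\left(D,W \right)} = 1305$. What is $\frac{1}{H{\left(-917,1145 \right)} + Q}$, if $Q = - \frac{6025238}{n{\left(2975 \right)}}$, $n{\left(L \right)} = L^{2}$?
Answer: $- \frac{35402500}{11574166577} \approx -0.0030588$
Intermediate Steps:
$H{\left(D,W \right)} = - \frac{1305}{4}$ ($H{\left(D,W \right)} = \left(- \frac{1}{4}\right) 1305 = - \frac{1305}{4}$)
$Q = - \frac{6025238}{8850625}$ ($Q = - \frac{6025238}{2975^{2}} = - \frac{6025238}{8850625} \approx -0.68077$)
$\frac{1}{H{\left(-917,1145 \right)} + Q} = \frac{1}{- \frac{1305}{4} - \frac{6025238}{8850625}} = \frac{1}{- \frac{11574166577}{35402500}} = - \frac{35402500}{11574166577}$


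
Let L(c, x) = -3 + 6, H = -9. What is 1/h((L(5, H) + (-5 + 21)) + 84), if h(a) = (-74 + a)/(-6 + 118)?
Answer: 112/29 ≈ 3.8621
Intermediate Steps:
L(c, x) = 3
h(a) = -37/56 + a/112 (h(a) = (-74 + a)/112 = (-74 + a)*(1/112) = -37/56 + a/112)
1/h((L(5, H) + (-5 + 21)) + 84) = 1/(-37/56 + ((3 + (-5 + 21)) + 84)/112) = 1/(-37/56 + ((3 + 16) + 84)/112) = 1/(-37/56 + (19 + 84)/112) = 1/(-37/56 + (1/112)*103) = 1/(-37/56 + 103/112) = 1/(29/112) = 112/29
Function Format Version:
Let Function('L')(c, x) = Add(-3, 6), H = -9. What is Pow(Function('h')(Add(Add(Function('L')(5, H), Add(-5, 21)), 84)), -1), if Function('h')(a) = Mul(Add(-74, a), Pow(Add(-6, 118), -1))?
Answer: Rational(112, 29) ≈ 3.8621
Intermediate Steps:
Function('L')(c, x) = 3
Function('h')(a) = Add(Rational(-37, 56), Mul(Rational(1, 112), a)) (Function('h')(a) = Mul(Add(-74, a), Pow(112, -1)) = Mul(Add(-74, a), Rational(1, 112)) = Add(Rational(-37, 56), Mul(Rational(1, 112), a)))
Pow(Function('h')(Add(Add(Function('L')(5, H), Add(-5, 21)), 84)), -1) = Pow(Add(Rational(-37, 56), Mul(Rational(1, 112), Add(Add(3, Add(-5, 21)), 84))), -1) = Pow(Add(Rational(-37, 56), Mul(Rational(1, 112), Add(Add(3, 16), 84))), -1) = Pow(Add(Rational(-37, 56), Mul(Rational(1, 112), Add(19, 84))), -1) = Pow(Add(Rational(-37, 56), Mul(Rational(1, 112), 103)), -1) = Pow(Add(Rational(-37, 56), Rational(103, 112)), -1) = Pow(Rational(29, 112), -1) = Rational(112, 29)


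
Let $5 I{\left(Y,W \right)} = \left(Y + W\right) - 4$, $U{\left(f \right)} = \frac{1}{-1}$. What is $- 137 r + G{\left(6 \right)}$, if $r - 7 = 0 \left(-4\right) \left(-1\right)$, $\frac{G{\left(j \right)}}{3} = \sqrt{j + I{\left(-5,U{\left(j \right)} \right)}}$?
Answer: $-953$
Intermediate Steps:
$U{\left(f \right)} = -1$
$I{\left(Y,W \right)} = - \frac{4}{5} + \frac{W}{5} + \frac{Y}{5}$ ($I{\left(Y,W \right)} = \frac{\left(Y + W\right) - 4}{5} = \frac{\left(W + Y\right) - 4}{5} = \frac{-4 + W + Y}{5} = - \frac{4}{5} + \frac{W}{5} + \frac{Y}{5}$)
$G{\left(j \right)} = 3 \sqrt{-2 + j}$ ($G{\left(j \right)} = 3 \sqrt{j + \left(- \frac{4}{5} + \frac{1}{5} \left(-1\right) + \frac{1}{5} \left(-5\right)\right)} = 3 \sqrt{j - 2} = 3 \sqrt{-2 + j}$)
$r = 7$ ($r = 7 + 0 \left(-4\right) \left(-1\right) = 7 + 0 \left(-1\right) = 7 + 0 = 7$)
$- 137 r + G{\left(6 \right)} = \left(-137\right) 7 + 3 \sqrt{-2 + 6} = -959 + 3 \sqrt{4} = -959 + 3 \cdot 2 = -959 + 6 = -953$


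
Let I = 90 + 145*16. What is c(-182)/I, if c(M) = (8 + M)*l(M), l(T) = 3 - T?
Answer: -3219/241 ≈ -13.357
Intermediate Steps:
c(M) = (3 - M)*(8 + M) (c(M) = (8 + M)*(3 - M) = (3 - M)*(8 + M))
I = 2410 (I = 90 + 2320 = 2410)
c(-182)/I = -(-3 - 182)*(8 - 182)/2410 = -1*(-185)*(-174)*(1/2410) = -32190*1/2410 = -3219/241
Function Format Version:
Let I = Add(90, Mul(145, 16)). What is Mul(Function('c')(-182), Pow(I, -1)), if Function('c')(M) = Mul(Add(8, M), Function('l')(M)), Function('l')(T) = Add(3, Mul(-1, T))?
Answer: Rational(-3219, 241) ≈ -13.357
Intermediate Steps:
Function('c')(M) = Mul(Add(3, Mul(-1, M)), Add(8, M)) (Function('c')(M) = Mul(Add(8, M), Add(3, Mul(-1, M))) = Mul(Add(3, Mul(-1, M)), Add(8, M)))
I = 2410 (I = Add(90, 2320) = 2410)
Mul(Function('c')(-182), Pow(I, -1)) = Mul(Mul(-1, Add(-3, -182), Add(8, -182)), Pow(2410, -1)) = Mul(Mul(-1, -185, -174), Rational(1, 2410)) = Mul(-32190, Rational(1, 2410)) = Rational(-3219, 241)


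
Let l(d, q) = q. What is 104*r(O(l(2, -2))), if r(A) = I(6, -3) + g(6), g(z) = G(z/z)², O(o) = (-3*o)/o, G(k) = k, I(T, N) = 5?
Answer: 624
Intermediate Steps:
O(o) = -3
g(z) = 1 (g(z) = (z/z)² = 1² = 1)
r(A) = 6 (r(A) = 5 + 1 = 6)
104*r(O(l(2, -2))) = 104*6 = 624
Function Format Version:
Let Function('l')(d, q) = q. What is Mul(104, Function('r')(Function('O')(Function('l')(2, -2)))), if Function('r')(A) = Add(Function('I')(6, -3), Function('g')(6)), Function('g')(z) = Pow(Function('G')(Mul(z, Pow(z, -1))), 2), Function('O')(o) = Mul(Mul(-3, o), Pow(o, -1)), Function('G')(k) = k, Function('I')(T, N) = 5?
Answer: 624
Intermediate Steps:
Function('O')(o) = -3
Function('g')(z) = 1 (Function('g')(z) = Pow(Mul(z, Pow(z, -1)), 2) = Pow(1, 2) = 1)
Function('r')(A) = 6 (Function('r')(A) = Add(5, 1) = 6)
Mul(104, Function('r')(Function('O')(Function('l')(2, -2)))) = Mul(104, 6) = 624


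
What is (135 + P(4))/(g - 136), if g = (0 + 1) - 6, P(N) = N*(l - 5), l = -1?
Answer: -37/47 ≈ -0.78723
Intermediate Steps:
P(N) = -6*N (P(N) = N*(-1 - 5) = N*(-6) = -6*N)
g = -5 (g = 1 - 6 = -5)
(135 + P(4))/(g - 136) = (135 - 6*4)/(-5 - 136) = (135 - 24)/(-141) = -1/141*111 = -37/47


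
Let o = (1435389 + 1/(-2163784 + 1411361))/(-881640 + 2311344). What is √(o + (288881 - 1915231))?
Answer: I*√13069760924324213342044758597/89645181066 ≈ 1275.3*I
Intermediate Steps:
o = 540009848773/537871086396 (o = (1435389 + 1/(-752423))/1429704 = (1435389 - 1/752423)*(1/1429704) = (1080019697546/752423)*(1/1429704) = 540009848773/537871086396 ≈ 1.0040)
√(o + (288881 - 1915231)) = √(540009848773/537871086396 + (288881 - 1915231)) = √(540009848773/537871086396 - 1626350) = √(-874766101350285827/537871086396) = I*√13069760924324213342044758597/89645181066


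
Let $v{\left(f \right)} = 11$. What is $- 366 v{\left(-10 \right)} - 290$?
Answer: $-4316$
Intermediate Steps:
$- 366 v{\left(-10 \right)} - 290 = \left(-366\right) 11 - 290 = -4026 - 290 = -4316$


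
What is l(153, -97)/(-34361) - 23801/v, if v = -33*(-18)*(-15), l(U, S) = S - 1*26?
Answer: 818922091/306156510 ≈ 2.6748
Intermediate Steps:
l(U, S) = -26 + S (l(U, S) = S - 26 = -26 + S)
v = -8910 (v = 594*(-15) = -8910)
l(153, -97)/(-34361) - 23801/v = (-26 - 97)/(-34361) - 23801/(-8910) = -123*(-1/34361) - 23801*(-1/8910) = 123/34361 + 23801/8910 = 818922091/306156510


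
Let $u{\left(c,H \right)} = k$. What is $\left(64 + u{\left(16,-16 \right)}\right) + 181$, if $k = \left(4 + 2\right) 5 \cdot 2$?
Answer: $305$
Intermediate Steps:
$k = 60$ ($k = 6 \cdot 10 = 60$)
$u{\left(c,H \right)} = 60$
$\left(64 + u{\left(16,-16 \right)}\right) + 181 = \left(64 + 60\right) + 181 = 124 + 181 = 305$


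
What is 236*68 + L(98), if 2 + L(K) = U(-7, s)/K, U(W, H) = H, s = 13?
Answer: 1572521/98 ≈ 16046.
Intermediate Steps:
L(K) = -2 + 13/K
236*68 + L(98) = 236*68 + (-2 + 13/98) = 16048 + (-2 + 13*(1/98)) = 16048 + (-2 + 13/98) = 16048 - 183/98 = 1572521/98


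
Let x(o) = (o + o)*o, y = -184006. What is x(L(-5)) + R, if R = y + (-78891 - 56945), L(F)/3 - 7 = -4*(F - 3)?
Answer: -292464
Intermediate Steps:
L(F) = 57 - 12*F (L(F) = 21 + 3*(-4*(F - 3)) = 21 + 3*(-4*(-3 + F)) = 21 + 3*(12 - 4*F) = 21 + (36 - 12*F) = 57 - 12*F)
R = -319842 (R = -184006 + (-78891 - 56945) = -184006 - 135836 = -319842)
x(o) = 2*o² (x(o) = (2*o)*o = 2*o²)
x(L(-5)) + R = 2*(57 - 12*(-5))² - 319842 = 2*(57 + 60)² - 319842 = 2*117² - 319842 = 2*13689 - 319842 = 27378 - 319842 = -292464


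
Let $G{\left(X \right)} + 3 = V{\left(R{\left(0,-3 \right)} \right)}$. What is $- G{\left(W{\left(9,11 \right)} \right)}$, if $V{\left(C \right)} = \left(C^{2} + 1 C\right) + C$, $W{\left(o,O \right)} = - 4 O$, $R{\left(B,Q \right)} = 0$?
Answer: $3$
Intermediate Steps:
$V{\left(C \right)} = C^{2} + 2 C$ ($V{\left(C \right)} = \left(C^{2} + C\right) + C = \left(C + C^{2}\right) + C = C^{2} + 2 C$)
$G{\left(X \right)} = -3$ ($G{\left(X \right)} = -3 + 0 \left(2 + 0\right) = -3 + 0 \cdot 2 = -3 + 0 = -3$)
$- G{\left(W{\left(9,11 \right)} \right)} = \left(-1\right) \left(-3\right) = 3$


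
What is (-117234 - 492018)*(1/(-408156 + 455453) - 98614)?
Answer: 2841640496294964/47297 ≈ 6.0081e+10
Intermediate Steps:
(-117234 - 492018)*(1/(-408156 + 455453) - 98614) = -609252*(1/47297 - 98614) = -609252*(-4664146357/47297) = 2841640496294964/47297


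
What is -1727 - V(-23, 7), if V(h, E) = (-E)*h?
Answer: -1888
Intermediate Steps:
V(h, E) = -E*h
-1727 - V(-23, 7) = -1727 - (-1)*7*(-23) = -1727 - 1*161 = -1727 - 161 = -1888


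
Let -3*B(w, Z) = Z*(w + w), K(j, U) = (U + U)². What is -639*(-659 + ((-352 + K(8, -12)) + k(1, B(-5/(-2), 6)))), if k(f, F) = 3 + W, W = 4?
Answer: 273492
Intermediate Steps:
K(j, U) = 4*U² (K(j, U) = (2*U)² = 4*U²)
B(w, Z) = -2*Z*w/3 (B(w, Z) = -Z*(w + w)/3 = -Z*2*w/3 = -2*Z*w/3)
k(f, F) = 7 (k(f, F) = 3 + 4 = 7)
-639*(-659 + ((-352 + K(8, -12)) + k(1, B(-5/(-2), 6)))) = -639*(-659 + ((-352 + 4*(-12)²) + 7)) = -639*(-659 + ((-352 + 4*144) + 7)) = -639*(-659 + ((-352 + 576) + 7)) = -639*(-659 + (224 + 7)) = -639*(-659 + 231) = -639*(-428) = 273492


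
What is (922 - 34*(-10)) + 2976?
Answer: 4238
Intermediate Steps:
(922 - 34*(-10)) + 2976 = (922 + 340) + 2976 = 1262 + 2976 = 4238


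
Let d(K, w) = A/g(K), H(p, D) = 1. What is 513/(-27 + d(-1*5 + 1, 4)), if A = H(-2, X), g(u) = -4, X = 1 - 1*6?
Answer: -2052/109 ≈ -18.826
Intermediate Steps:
X = -5 (X = 1 - 6 = -5)
A = 1
d(K, w) = -¼ (d(K, w) = 1/(-4) = 1*(-¼) = -¼)
513/(-27 + d(-1*5 + 1, 4)) = 513/(-27 - ¼) = 513/(-109/4) = -4/109*513 = -2052/109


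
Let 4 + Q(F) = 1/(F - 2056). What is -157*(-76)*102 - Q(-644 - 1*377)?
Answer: 3744918237/3077 ≈ 1.2171e+6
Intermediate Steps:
Q(F) = -4 + 1/(-2056 + F) (Q(F) = -4 + 1/(F - 2056) = -4 + 1/(-2056 + F))
-157*(-76)*102 - Q(-644 - 1*377) = -157*(-76)*102 - (8225 - 4*(-644 - 1*377))/(-2056 + (-644 - 1*377)) = 11932*102 - (8225 - 4*(-644 - 377))/(-2056 + (-644 - 377)) = 1217064 - (8225 - 4*(-1021))/(-2056 - 1021) = 1217064 - (8225 + 4084)/(-3077) = 1217064 - (-1)*12309/3077 = 1217064 - 1*(-12309/3077) = 1217064 + 12309/3077 = 3744918237/3077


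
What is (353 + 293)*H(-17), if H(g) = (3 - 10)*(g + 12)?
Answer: 22610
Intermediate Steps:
H(g) = -84 - 7*g (H(g) = -7*(12 + g) = -84 - 7*g)
(353 + 293)*H(-17) = (353 + 293)*(-84 - 7*(-17)) = 646*(-84 + 119) = 646*35 = 22610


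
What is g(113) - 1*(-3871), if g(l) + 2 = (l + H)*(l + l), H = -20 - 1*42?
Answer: 15395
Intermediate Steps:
H = -62 (H = -20 - 42 = -62)
g(l) = -2 + 2*l*(-62 + l) (g(l) = -2 + (l - 62)*(l + l) = -2 + (-62 + l)*(2*l) = -2 + 2*l*(-62 + l))
g(113) - 1*(-3871) = (-2 - 124*113 + 2*113**2) - 1*(-3871) = (-2 - 14012 + 2*12769) + 3871 = (-2 - 14012 + 25538) + 3871 = 11524 + 3871 = 15395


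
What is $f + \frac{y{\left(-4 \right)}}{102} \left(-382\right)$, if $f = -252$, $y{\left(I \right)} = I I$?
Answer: $- \frac{15908}{51} \approx -311.92$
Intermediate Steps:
$y{\left(I \right)} = I^{2}$
$f + \frac{y{\left(-4 \right)}}{102} \left(-382\right) = -252 + \frac{\left(-4\right)^{2}}{102} \left(-382\right) = -252 + 16 \cdot \frac{1}{102} \left(-382\right) = -252 + \frac{8}{51} \left(-382\right) = -252 - \frac{3056}{51} = - \frac{15908}{51}$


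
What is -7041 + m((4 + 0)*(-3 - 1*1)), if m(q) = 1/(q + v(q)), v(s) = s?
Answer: -225313/32 ≈ -7041.0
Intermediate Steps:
m(q) = 1/(2*q) (m(q) = 1/(q + q) = 1/(2*q))
-7041 + m((4 + 0)*(-3 - 1*1)) = -7041 + 1/(2*(((4 + 0)*(-3 - 1*1)))) = -7041 + 1/(2*((4*(-3 - 1)))) = -7041 + 1/(2*((4*(-4)))) = -7041 + (½)/(-16) = -7041 + (½)*(-1/16) = -7041 - 1/32 = -225313/32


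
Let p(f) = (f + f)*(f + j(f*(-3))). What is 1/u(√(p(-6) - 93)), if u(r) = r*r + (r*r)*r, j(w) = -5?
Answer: -1/1482 + √39/1482 ≈ 0.0035391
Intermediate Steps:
p(f) = 2*f*(-5 + f) (p(f) = (f + f)*(f - 5) = (2*f)*(-5 + f) = 2*f*(-5 + f))
u(r) = r² + r³ (u(r) = r² + r²*r = r² + r³)
1/u(√(p(-6) - 93)) = 1/((√(2*(-6)*(-5 - 6) - 93))²*(1 + √(2*(-6)*(-5 - 6) - 93))) = 1/((√(2*(-6)*(-11) - 93))²*(1 + √(2*(-6)*(-11) - 93))) = 1/((√(132 - 93))²*(1 + √(132 - 93))) = 1/((√39)²*(1 + √39)) = 1/(39*(1 + √39)) = 1/(39 + 39*√39)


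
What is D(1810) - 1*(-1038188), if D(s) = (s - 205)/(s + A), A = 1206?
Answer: 3131176613/3016 ≈ 1.0382e+6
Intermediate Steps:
D(s) = (-205 + s)/(1206 + s) (D(s) = (s - 205)/(s + 1206) = (-205 + s)/(1206 + s))
D(1810) - 1*(-1038188) = (-205 + 1810)/(1206 + 1810) - 1*(-1038188) = 1605/3016 + 1038188 = 3131176613/3016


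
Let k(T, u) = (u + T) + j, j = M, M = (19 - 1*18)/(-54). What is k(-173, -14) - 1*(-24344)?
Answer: 1304477/54 ≈ 24157.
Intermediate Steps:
M = -1/54 (M = (19 - 18)*(-1/54) = 1*(-1/54) = -1/54 ≈ -0.018519)
j = -1/54 ≈ -0.018519
k(T, u) = -1/54 + T + u (k(T, u) = (u + T) - 1/54 = (T + u) - 1/54 = -1/54 + T + u)
k(-173, -14) - 1*(-24344) = (-1/54 - 173 - 14) - 1*(-24344) = -10099/54 + 24344 = 1304477/54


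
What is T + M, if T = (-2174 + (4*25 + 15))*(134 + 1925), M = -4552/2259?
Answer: -9576992131/2259 ≈ -4.2395e+6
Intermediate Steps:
M = -4552/2259 (M = -4552*1/2259 = -4552/2259 ≈ -2.0151)
T = -4239481 (T = (-2174 + (100 + 15))*2059 = (-2174 + 115)*2059 = -2059*2059 = -4239481)
T + M = -4239481 - 4552/2259 = -9576992131/2259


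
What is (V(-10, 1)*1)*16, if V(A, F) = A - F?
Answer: -176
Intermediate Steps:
(V(-10, 1)*1)*16 = ((-10 - 1*1)*1)*16 = ((-10 - 1)*1)*16 = -11*1*16 = -11*16 = -176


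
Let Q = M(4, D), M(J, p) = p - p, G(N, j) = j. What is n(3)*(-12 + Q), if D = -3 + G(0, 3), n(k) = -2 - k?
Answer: 60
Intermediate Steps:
D = 0 (D = -3 + 3 = 0)
M(J, p) = 0
Q = 0
n(3)*(-12 + Q) = (-2 - 1*3)*(-12 + 0) = (-2 - 3)*(-12) = -5*(-12) = 60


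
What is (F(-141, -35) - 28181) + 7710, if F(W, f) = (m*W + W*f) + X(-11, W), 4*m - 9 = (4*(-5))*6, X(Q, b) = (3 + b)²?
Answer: 29683/4 ≈ 7420.8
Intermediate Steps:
m = -111/4 (m = 9/4 + ((4*(-5))*6)/4 = 9/4 + (-20*6)/4 = 9/4 + (¼)*(-120) = 9/4 - 30 = -111/4 ≈ -27.750)
F(W, f) = (3 + W)² - 111*W/4 + W*f (F(W, f) = (-111*W/4 + W*f) + (3 + W)² = (3 + W)² - 111*W/4 + W*f)
(F(-141, -35) - 28181) + 7710 = ((9 + (-141)² - 87/4*(-141) - 141*(-35)) - 28181) + 7710 = ((9 + 19881 + 12267/4 + 4935) - 28181) + 7710 = (111567/4 - 28181) + 7710 = -1157/4 + 7710 = 29683/4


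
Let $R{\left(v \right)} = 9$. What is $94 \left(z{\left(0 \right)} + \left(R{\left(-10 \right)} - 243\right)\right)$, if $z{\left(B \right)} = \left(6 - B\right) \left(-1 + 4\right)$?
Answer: $-20304$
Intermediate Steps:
$z{\left(B \right)} = 18 - 3 B$ ($z{\left(B \right)} = \left(6 - B\right) 3 = 18 - 3 B$)
$94 \left(z{\left(0 \right)} + \left(R{\left(-10 \right)} - 243\right)\right) = 94 \left(\left(18 - 0\right) + \left(9 - 243\right)\right) = 94 \left(\left(18 + 0\right) - 234\right) = 94 \left(18 - 234\right) = 94 \left(-216\right) = -20304$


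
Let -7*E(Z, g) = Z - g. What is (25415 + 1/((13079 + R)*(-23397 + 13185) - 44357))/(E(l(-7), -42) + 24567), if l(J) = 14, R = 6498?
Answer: 5082102367614/4910932600679 ≈ 1.0349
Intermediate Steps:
E(Z, g) = -Z/7 + g/7 (E(Z, g) = -(Z - g)/7 = -Z/7 + g/7)
(25415 + 1/((13079 + R)*(-23397 + 13185) - 44357))/(E(l(-7), -42) + 24567) = (25415 + 1/((13079 + 6498)*(-23397 + 13185) - 44357))/((-1/7*14 + (1/7)*(-42)) + 24567) = (25415 + 1/(19577*(-10212) - 44357))/((-2 - 6) + 24567) = (25415 + 1/(-199920324 - 44357))/(-8 + 24567) = (25415 + 1/(-199964681))/24559 = (25415 - 1/199964681)*(1/24559) = (5082102367614/199964681)*(1/24559) = 5082102367614/4910932600679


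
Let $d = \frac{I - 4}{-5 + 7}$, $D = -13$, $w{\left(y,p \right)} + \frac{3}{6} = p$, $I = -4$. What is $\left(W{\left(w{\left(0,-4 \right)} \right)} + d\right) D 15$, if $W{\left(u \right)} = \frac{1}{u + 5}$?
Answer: $390$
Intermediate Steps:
$w{\left(y,p \right)} = - \frac{1}{2} + p$
$W{\left(u \right)} = \frac{1}{5 + u}$
$d = -4$ ($d = \frac{-4 - 4}{-5 + 7} = - \frac{8}{2} = \left(-8\right) \frac{1}{2} = -4$)
$\left(W{\left(w{\left(0,-4 \right)} \right)} + d\right) D 15 = \left(\frac{1}{5 - \frac{9}{2}} - 4\right) \left(-13\right) 15 = \left(\frac{1}{\frac{1}{2}} - 4\right) \left(-13\right) 15 = \left(2 - 4\right) \left(-13\right) 15 = \left(-2\right) \left(-13\right) 15 = 26 \cdot 15 = 390$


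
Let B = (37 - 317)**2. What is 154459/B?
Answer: 154459/78400 ≈ 1.9701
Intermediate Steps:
B = 78400 (B = (-280)**2 = 78400)
154459/B = 154459/78400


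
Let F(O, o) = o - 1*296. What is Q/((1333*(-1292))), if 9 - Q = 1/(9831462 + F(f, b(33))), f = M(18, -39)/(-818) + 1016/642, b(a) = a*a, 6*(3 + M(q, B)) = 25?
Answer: -44245147/8466731761090 ≈ -5.2258e-6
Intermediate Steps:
M(q, B) = 7/6 (M(q, B) = -3 + (1/6)*25 = -3 + 25/6 = 7/6)
b(a) = a**2
f = 830339/525156 (f = (7/6)/(-818) + 1016/642 = (7/6)*(-1/818) + 1016*(1/642) = -7/4908 + 508/321 = 830339/525156 ≈ 1.5811)
F(O, o) = -296 + o (F(O, o) = o - 296 = -296 + o)
Q = 88490294/9832255 (Q = 9 - 1/(9831462 + (-296 + 33**2)) = 9 - 1/(9831462 + (-296 + 1089)) = 9 - 1/(9831462 + 793) = 9 - 1/9832255 = 88490294/9832255 ≈ 9.0000)
Q/((1333*(-1292))) = 88490294/(9832255*((1333*(-1292)))) = (88490294/9832255)/(-1722236) = (88490294/9832255)*(-1/1722236) = -44245147/8466731761090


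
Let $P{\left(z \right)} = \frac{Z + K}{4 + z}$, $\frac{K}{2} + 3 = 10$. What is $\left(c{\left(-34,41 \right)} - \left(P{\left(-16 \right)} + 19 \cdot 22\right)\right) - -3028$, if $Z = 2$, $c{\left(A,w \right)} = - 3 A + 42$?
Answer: $\frac{8266}{3} \approx 2755.3$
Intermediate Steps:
$K = 14$ ($K = -6 + 2 \cdot 10 = -6 + 20 = 14$)
$c{\left(A,w \right)} = 42 - 3 A$
$P{\left(z \right)} = \frac{16}{4 + z}$ ($P{\left(z \right)} = \frac{2 + 14}{4 + z} = \frac{16}{4 + z}$)
$\left(c{\left(-34,41 \right)} - \left(P{\left(-16 \right)} + 19 \cdot 22\right)\right) - -3028 = \left(\left(42 - -102\right) - \left(\frac{16}{4 - 16} + 19 \cdot 22\right)\right) - -3028 = \left(\left(42 + 102\right) - \left(\frac{16}{-12} + 418\right)\right) + 3028 = \left(144 - \left(16 \left(- \frac{1}{12}\right) + 418\right)\right) + 3028 = \left(144 - \left(- \frac{4}{3} + 418\right)\right) + 3028 = \left(144 - \frac{1250}{3}\right) + 3028 = - \frac{818}{3} + 3028 = \frac{8266}{3}$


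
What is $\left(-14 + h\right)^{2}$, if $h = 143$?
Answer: $16641$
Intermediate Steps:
$\left(-14 + h\right)^{2} = \left(-14 + 143\right)^{2} = 129^{2} = 16641$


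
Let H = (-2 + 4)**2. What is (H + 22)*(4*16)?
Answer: 1664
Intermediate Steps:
H = 4 (H = 2**2 = 4)
(H + 22)*(4*16) = (4 + 22)*(4*16) = 26*64 = 1664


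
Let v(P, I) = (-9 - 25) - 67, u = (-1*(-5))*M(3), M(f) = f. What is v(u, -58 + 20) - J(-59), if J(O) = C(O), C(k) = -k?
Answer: -160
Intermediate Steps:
J(O) = -O
u = 15 (u = -1*(-5)*3 = 5*3 = 15)
v(P, I) = -101 (v(P, I) = -34 - 67 = -101)
v(u, -58 + 20) - J(-59) = -101 - (-1)*(-59) = -101 - 1*59 = -101 - 59 = -160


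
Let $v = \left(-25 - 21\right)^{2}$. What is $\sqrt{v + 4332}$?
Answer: $4 \sqrt{403} \approx 80.299$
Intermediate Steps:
$v = 2116$ ($v = \left(-46\right)^{2} = 2116$)
$\sqrt{v + 4332} = \sqrt{2116 + 4332} = \sqrt{6448} = 4 \sqrt{403}$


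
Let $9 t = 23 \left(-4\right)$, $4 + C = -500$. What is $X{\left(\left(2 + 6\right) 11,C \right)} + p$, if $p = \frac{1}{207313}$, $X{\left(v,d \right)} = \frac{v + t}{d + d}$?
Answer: $- \frac{5182501}{67169412} \approx -0.077156$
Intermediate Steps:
$C = -504$ ($C = -4 - 500 = -504$)
$t = - \frac{92}{9}$ ($t = \frac{23 \left(-4\right)}{9} = \frac{1}{9} \left(-92\right) = - \frac{92}{9} \approx -10.222$)
$X{\left(v,d \right)} = \frac{- \frac{92}{9} + v}{2 d}$ ($X{\left(v,d \right)} = \frac{v - \frac{92}{9}}{d + d} = \frac{- \frac{92}{9} + v}{2 d}$)
$p = \frac{1}{207313} \approx 4.8236 \cdot 10^{-6}$
$X{\left(\left(2 + 6\right) 11,C \right)} + p = \frac{-92 + 9 \left(2 + 6\right) 11}{18 \left(-504\right)} + \frac{1}{207313} = \frac{1}{18} \left(- \frac{1}{504}\right) \left(-92 + 9 \cdot 8 \cdot 11\right) + \frac{1}{207313} = \frac{1}{18} \left(- \frac{1}{504}\right) \left(-92 + 9 \cdot 88\right) + \frac{1}{207313} = \frac{1}{18} \left(- \frac{1}{504}\right) \left(-92 + 792\right) + \frac{1}{207313} = \frac{1}{18} \left(- \frac{1}{504}\right) 700 + \frac{1}{207313} = - \frac{25}{324} + \frac{1}{207313} = - \frac{5182501}{67169412}$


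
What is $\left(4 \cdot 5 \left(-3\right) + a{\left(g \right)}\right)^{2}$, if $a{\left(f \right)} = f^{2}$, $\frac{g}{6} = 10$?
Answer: $12531600$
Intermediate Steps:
$g = 60$ ($g = 6 \cdot 10 = 60$)
$\left(4 \cdot 5 \left(-3\right) + a{\left(g \right)}\right)^{2} = \left(4 \cdot 5 \left(-3\right) + 60^{2}\right)^{2} = \left(20 \left(-3\right) + 3600\right)^{2} = \left(-60 + 3600\right)^{2} = 3540^{2} = 12531600$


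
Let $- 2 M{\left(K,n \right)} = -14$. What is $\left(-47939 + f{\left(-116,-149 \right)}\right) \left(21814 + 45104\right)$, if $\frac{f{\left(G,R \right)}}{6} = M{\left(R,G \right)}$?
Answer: $-3205171446$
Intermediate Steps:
$M{\left(K,n \right)} = 7$ ($M{\left(K,n \right)} = \left(- \frac{1}{2}\right) \left(-14\right) = 7$)
$f{\left(G,R \right)} = 42$ ($f{\left(G,R \right)} = 6 \cdot 7 = 42$)
$\left(-47939 + f{\left(-116,-149 \right)}\right) \left(21814 + 45104\right) = \left(-47939 + 42\right) \left(21814 + 45104\right) = \left(-47897\right) 66918 = -3205171446$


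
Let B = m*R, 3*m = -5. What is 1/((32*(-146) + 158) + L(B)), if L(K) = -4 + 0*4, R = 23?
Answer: -1/4518 ≈ -0.00022134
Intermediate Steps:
m = -5/3 (m = (⅓)*(-5) = -5/3 ≈ -1.6667)
B = -115/3 (B = -5/3*23 = -115/3 ≈ -38.333)
L(K) = -4 (L(K) = -4 + 0 = -4)
1/((32*(-146) + 158) + L(B)) = 1/((32*(-146) + 158) - 4) = 1/((-4672 + 158) - 4) = 1/(-4514 - 4) = 1/(-4518) = -1/4518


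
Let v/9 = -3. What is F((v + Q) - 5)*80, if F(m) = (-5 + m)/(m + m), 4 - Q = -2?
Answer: 620/13 ≈ 47.692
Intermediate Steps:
v = -27 (v = 9*(-3) = -27)
Q = 6 (Q = 4 - 1*(-2) = 4 + 2 = 6)
F(m) = (-5 + m)/(2*m) (F(m) = (-5 + m)/((2*m)) = (-5 + m)*(1/(2*m)) = (-5 + m)/(2*m))
F((v + Q) - 5)*80 = ((-5 + ((-27 + 6) - 5))/(2*((-27 + 6) - 5)))*80 = ((-5 + (-21 - 5))/(2*(-21 - 5)))*80 = ((½)*(-5 - 26)/(-26))*80 = ((½)*(-1/26)*(-31))*80 = (31/52)*80 = 620/13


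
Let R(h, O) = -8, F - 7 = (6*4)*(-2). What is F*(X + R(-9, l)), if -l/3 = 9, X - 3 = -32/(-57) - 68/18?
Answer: 57605/171 ≈ 336.87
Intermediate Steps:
X = -37/171 (X = 3 + (-32/(-57) - 68/18) = 3 + (-32*(-1/57) - 68*1/18) = 3 + (32/57 - 34/9) = 3 - 550/171 = -37/171 ≈ -0.21637)
F = -41 (F = 7 + (6*4)*(-2) = 7 + 24*(-2) = 7 - 48 = -41)
l = -27 (l = -3*9 = -27)
F*(X + R(-9, l)) = -41*(-37/171 - 8) = -41*(-1405/171) = 57605/171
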